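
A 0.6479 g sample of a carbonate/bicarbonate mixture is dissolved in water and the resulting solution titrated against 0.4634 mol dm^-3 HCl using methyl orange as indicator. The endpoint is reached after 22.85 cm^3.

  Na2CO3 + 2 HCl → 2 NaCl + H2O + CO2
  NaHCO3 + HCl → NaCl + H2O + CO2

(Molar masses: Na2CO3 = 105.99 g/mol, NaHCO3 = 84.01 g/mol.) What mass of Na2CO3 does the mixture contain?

0.4129 g

n(HCl) = 0.02285 × 0.4634 = 0.01059 mol
Let x = n(Na2CO3), y = n(NaHCO3).
Titrant: 2x + 1y = 0.01059;  mass: 105.99x + 84.01y = 0.6479
Solving, x = 3.896 × 10^-3 mol, y = 2.797 × 10^-3 mol
mass of Na2CO3 = 3.896 × 10^-3 × 105.99 = 0.4129 g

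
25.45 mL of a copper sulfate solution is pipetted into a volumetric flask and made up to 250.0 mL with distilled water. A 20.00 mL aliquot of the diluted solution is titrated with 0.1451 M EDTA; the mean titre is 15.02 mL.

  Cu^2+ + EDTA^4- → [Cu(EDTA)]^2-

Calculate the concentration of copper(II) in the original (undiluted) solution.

n(EDTA) = 0.01502 × 0.1451 = 2.179 × 10^-3 mol
n(Cu2+) in the aliquot = 2.179 × 10^-3 mol (1:1 ratio)
[Cu2+]_dilute = 2.179 × 10^-3 / 0.02000 = 0.1090 mol/L
Dilution factor = 250.0 / 25.45 = 9.823
[Cu2+]_stock = 0.1090 × 9.823 = 1.070 mol/L

1.070 M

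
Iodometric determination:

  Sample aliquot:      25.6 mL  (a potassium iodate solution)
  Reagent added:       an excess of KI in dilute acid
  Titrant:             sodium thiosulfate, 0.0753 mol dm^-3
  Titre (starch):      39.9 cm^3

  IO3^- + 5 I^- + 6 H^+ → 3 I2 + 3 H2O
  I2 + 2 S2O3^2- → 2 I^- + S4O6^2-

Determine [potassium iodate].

n(S2O3^2-) = 0.0399 × 0.0753 = 3.00 × 10^-3 mol
n(I2) = n(S2O3^2-)/2 = 1.50 × 10^-3 mol
From the 1:3 ratio, n(IO3^-) in the aliquot = 1/3 × 1.50 × 10^-3 = 5.01 × 10^-4 mol
[IO3^-] = 5.01 × 10^-4 / 0.0256 = 0.0196 mol/L

0.0196 mol/L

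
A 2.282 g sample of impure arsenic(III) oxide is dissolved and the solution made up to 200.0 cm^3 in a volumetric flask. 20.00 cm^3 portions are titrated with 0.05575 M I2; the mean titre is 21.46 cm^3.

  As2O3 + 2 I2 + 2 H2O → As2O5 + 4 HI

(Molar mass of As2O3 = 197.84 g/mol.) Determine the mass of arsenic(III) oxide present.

1.183 g

n(I2) per titration = 0.02146 × 0.05575 = 1.196 × 10^-3 mol
From the 1:2 ratio, n(As2O3) in each aliquot = 1/2 × 1.196 × 10^-3 = 5.982 × 10^-4 mol
n(As2O3) in the whole flask = 5.982 × 10^-4 × 200.0/20.00 = 5.982 × 10^-3 mol
mass of As2O3 = 5.982 × 10^-3 × 197.84 = 1.183 g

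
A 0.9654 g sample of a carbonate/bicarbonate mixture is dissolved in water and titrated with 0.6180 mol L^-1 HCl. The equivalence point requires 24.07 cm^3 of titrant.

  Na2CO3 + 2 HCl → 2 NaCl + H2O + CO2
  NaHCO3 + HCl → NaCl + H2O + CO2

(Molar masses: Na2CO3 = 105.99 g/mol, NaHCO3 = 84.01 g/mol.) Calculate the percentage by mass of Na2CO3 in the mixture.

n(HCl) = 0.02407 × 0.6180 = 0.01488 mol
Let x = n(Na2CO3), y = n(NaHCO3).
Titrant: 2x + 1y = 0.01488;  mass: 105.99x + 84.01y = 0.9654
Solving, x = 4.583 × 10^-3 mol, y = 5.710 × 10^-3 mol
mass of Na2CO3 = 4.583 × 10^-3 × 105.99 = 0.4857 g
% Na2CO3 = 0.4857 / 0.9654 × 100 = 50.31 %

50.31 %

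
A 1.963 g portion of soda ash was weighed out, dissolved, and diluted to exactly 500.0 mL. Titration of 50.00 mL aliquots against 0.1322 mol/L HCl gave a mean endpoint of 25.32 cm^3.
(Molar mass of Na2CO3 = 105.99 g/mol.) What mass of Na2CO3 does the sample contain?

1.774 g

Na2CO3 + 2 HCl → 2 NaCl + H2O + CO2
n(HCl) per titration = 0.02532 × 0.1322 = 3.347 × 10^-3 mol
From the 1:2 ratio, n(Na2CO3) in each aliquot = 1/2 × 3.347 × 10^-3 = 1.674 × 10^-3 mol
n(Na2CO3) in the whole flask = 1.674 × 10^-3 × 500.0/50.00 = 0.01674 mol
mass of Na2CO3 = 0.01674 × 105.99 = 1.774 g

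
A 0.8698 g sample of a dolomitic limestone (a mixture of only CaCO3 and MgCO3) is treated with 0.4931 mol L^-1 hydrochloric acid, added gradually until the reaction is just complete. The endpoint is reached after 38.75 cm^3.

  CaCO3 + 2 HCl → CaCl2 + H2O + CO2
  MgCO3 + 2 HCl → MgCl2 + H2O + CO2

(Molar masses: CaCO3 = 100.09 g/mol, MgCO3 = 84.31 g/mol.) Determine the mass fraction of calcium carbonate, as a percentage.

n(HCl) = 0.03875 × 0.4931 = 0.01911 mol
Let x = n(CaCO3), y = n(MgCO3).
Titrant: 2x + 2y = 0.01911;  mass: 100.09x + 84.31y = 0.8698
Solving, x = 4.076 × 10^-3 mol, y = 5.478 × 10^-3 mol
mass of CaCO3 = 4.076 × 10^-3 × 100.09 = 0.4080 g
% CaCO3 = 0.4080 / 0.8698 × 100 = 46.90 %

46.90 %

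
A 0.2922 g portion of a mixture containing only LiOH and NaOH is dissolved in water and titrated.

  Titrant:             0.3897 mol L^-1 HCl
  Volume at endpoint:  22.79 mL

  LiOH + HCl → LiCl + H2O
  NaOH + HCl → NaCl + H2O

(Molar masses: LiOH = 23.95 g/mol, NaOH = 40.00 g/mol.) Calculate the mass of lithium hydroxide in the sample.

0.09408 g

n(HCl) = 0.02279 × 0.3897 = 8.881 × 10^-3 mol
Let x = n(LiOH), y = n(NaOH).
Titrant: 1x + 1y = 8.881 × 10^-3;  mass: 23.95x + 40.00y = 0.2922
Solving, x = 3.928 × 10^-3 mol, y = 4.953 × 10^-3 mol
mass of LiOH = 3.928 × 10^-3 × 23.95 = 0.09408 g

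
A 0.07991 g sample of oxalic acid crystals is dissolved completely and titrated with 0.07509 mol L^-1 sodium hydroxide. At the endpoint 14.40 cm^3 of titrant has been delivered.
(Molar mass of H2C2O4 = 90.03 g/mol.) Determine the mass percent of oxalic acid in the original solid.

H2C2O4 + 2 NaOH → Na2C2O4 + 2 H2O
n(NaOH) = 0.01440 L × 0.07509 mol/L = 1.081 × 10^-3 mol
From the 1:2 ratio, n(H2C2O4) = 1/2 × 1.081 × 10^-3 = 5.406 × 10^-4 mol
mass of H2C2O4 = 5.406 × 10^-4 × 90.03 g/mol = 0.04867 g
% H2C2O4 = 0.04867 / 0.07991 × 100 = 60.91 %

60.91 %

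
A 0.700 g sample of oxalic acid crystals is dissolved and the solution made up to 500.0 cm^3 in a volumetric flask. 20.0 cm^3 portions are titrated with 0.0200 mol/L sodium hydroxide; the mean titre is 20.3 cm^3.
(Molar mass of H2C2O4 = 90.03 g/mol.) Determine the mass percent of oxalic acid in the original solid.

H2C2O4 + 2 NaOH → Na2C2O4 + 2 H2O
n(NaOH) per titration = 0.0203 × 0.0200 = 4.06 × 10^-4 mol
From the 1:2 ratio, n(H2C2O4) in each aliquot = 1/2 × 4.06 × 10^-4 = 2.03 × 10^-4 mol
n(H2C2O4) in the whole flask = 2.03 × 10^-4 × 500.0/20.0 = 5.07 × 10^-3 mol
mass of H2C2O4 = 5.07 × 10^-3 × 90.03 = 0.457 g
% H2C2O4 = 0.457 / 0.700 × 100 = 65.3 %

65.3 %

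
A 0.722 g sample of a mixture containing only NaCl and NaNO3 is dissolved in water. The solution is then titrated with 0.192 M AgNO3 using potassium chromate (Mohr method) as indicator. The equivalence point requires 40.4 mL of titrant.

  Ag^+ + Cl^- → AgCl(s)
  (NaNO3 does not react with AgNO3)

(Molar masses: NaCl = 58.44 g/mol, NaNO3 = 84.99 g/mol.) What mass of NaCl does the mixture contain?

n(AgNO3) = 0.0404 × 0.192 = 7.76 × 10^-3 mol
Let x = n(NaCl), y = n(NaNO3).
Titrant: 1x = 7.76 × 10^-3;  mass: 58.44x + 84.99y = 0.722
Solving, x = 7.76 × 10^-3 mol, y = 3.16 × 10^-3 mol
mass of NaCl = 7.76 × 10^-3 × 58.44 = 0.453 g

0.453 g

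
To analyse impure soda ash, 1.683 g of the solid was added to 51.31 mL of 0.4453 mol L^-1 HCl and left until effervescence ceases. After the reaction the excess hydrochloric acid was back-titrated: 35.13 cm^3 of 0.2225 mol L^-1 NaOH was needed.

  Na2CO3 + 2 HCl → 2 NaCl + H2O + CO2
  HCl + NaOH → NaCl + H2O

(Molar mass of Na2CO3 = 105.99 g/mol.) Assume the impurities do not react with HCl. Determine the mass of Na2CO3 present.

0.7966 g

n(HCl) added = 0.05131 × 0.4453 = 0.02285 mol
n(NaOH) used in back-titration = 0.03513 × 0.2225 = 7.816 × 10^-3 mol
n(HCl) left over = 7.816 × 10^-3 mol (1:1 ratio)
n(HCl) consumed by analyte = 0.02285 − 7.816 × 10^-3 = 0.01503 mol
From the 1:2 ratio, n(Na2CO3) = 1/2 × 0.01503 = 7.516 × 10^-3 mol
mass of Na2CO3 = 7.516 × 10^-3 × 105.99 = 0.7966 g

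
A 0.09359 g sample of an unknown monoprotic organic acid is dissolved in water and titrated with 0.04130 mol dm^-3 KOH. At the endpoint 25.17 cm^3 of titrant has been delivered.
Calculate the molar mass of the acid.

90.03 g/mol

n(KOH) = 0.02517 L × 0.04130 mol/L = 1.040 × 10^-3 mol
n(HA) = 1.040 × 10^-3 mol (1:1 ratio)
M = m / n = 0.09359 g / 1.040 × 10^-3 mol = 90.03 g/mol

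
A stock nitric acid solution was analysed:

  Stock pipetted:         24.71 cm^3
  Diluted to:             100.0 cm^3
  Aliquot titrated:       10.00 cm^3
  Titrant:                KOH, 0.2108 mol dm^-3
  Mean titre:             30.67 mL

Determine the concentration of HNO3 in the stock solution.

HNO3 + KOH → KNO3 + H2O
n(KOH) = 0.03067 × 0.2108 = 6.465 × 10^-3 mol
n(HNO3) in the aliquot = 6.465 × 10^-3 mol (1:1 ratio)
[HNO3]_dilute = 6.465 × 10^-3 / 0.01000 = 0.6465 mol/L
Dilution factor = 100.0 / 24.71 = 4.047
[HNO3]_stock = 0.6465 × 4.047 = 2.616 mol/L

2.616 mol/L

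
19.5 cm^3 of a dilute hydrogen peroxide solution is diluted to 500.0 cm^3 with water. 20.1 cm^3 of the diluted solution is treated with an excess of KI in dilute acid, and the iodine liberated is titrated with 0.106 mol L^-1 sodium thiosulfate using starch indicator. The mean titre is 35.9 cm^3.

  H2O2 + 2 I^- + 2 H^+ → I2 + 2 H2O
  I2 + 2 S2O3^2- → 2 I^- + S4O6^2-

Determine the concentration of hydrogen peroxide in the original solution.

2.43 mol/L

n(S2O3^2-) = 0.0359 × 0.106 = 3.81 × 10^-3 mol
n(I2) = n(S2O3^2-)/2 = 1.90 × 10^-3 mol
n(H2O2) in the aliquot = 1.90 × 10^-3 mol (1:1 ratio)
[H2O2]_dilute = 1.90 × 10^-3 / 0.0201 = 0.0947 mol/L
[H2O2]_original = 0.0947 × 500.0/19.5 = 2.43 mol/L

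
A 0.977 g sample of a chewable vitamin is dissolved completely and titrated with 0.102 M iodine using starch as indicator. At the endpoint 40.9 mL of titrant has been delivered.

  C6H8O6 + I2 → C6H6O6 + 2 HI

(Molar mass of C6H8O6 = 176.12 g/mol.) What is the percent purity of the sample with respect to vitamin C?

n(I2) = 0.0409 L × 0.102 mol/L = 4.17 × 10^-3 mol
n(C6H8O6) = 4.17 × 10^-3 mol (1:1 ratio)
mass of C6H8O6 = 4.17 × 10^-3 × 176.12 g/mol = 0.735 g
% C6H8O6 = 0.735 / 0.977 × 100 = 75.2 %

75.2 %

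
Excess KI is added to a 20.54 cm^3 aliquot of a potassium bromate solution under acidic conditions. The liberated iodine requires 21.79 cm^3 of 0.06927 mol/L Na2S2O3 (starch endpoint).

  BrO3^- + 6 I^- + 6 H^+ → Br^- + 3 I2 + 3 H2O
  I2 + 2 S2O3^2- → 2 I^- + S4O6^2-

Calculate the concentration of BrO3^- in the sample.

n(S2O3^2-) = 0.02179 × 0.06927 = 1.509 × 10^-3 mol
n(I2) = n(S2O3^2-)/2 = 7.547 × 10^-4 mol
From the 1:3 ratio, n(BrO3^-) in the aliquot = 1/3 × 7.547 × 10^-4 = 2.516 × 10^-4 mol
[BrO3^-] = 2.516 × 10^-4 / 0.02054 = 0.01225 mol/L

0.01225 mol/L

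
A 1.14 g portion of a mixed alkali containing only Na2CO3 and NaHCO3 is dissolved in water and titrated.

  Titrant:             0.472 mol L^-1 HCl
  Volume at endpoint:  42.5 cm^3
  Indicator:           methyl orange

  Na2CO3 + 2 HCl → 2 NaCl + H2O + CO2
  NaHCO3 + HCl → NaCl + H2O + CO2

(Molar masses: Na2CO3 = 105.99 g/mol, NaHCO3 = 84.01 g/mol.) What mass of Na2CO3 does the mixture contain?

0.932 g

n(HCl) = 0.0425 × 0.472 = 0.0201 mol
Let x = n(Na2CO3), y = n(NaHCO3).
Titrant: 2x + 1y = 0.0201;  mass: 105.99x + 84.01y = 1.14
Solving, x = 8.79 × 10^-3 mol, y = 2.48 × 10^-3 mol
mass of Na2CO3 = 8.79 × 10^-3 × 105.99 = 0.932 g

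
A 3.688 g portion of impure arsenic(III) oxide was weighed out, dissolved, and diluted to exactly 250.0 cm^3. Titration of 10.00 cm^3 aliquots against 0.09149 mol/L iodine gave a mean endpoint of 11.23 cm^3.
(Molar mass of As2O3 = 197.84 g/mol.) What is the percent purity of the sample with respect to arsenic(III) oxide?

68.89 %

As2O3 + 2 I2 + 2 H2O → As2O5 + 4 HI
n(I2) per titration = 0.01123 × 0.09149 = 1.027 × 10^-3 mol
From the 1:2 ratio, n(As2O3) in each aliquot = 1/2 × 1.027 × 10^-3 = 5.137 × 10^-4 mol
n(As2O3) in the whole flask = 5.137 × 10^-4 × 250.0/10.00 = 0.01284 mol
mass of As2O3 = 0.01284 × 197.84 = 2.541 g
% As2O3 = 2.541 / 3.688 × 100 = 68.89 %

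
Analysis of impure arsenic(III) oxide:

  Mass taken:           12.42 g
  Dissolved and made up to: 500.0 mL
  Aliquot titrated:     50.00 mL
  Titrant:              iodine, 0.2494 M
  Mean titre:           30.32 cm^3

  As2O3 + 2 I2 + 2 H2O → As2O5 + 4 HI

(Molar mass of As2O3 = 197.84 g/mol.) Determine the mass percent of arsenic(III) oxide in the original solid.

60.23 %

n(I2) per titration = 0.03032 × 0.2494 = 7.562 × 10^-3 mol
From the 1:2 ratio, n(As2O3) in each aliquot = 1/2 × 7.562 × 10^-3 = 3.781 × 10^-3 mol
n(As2O3) in the whole flask = 3.781 × 10^-3 × 500.0/50.00 = 0.03781 mol
mass of As2O3 = 0.03781 × 197.84 = 7.480 g
% As2O3 = 7.480 / 12.42 × 100 = 60.23 %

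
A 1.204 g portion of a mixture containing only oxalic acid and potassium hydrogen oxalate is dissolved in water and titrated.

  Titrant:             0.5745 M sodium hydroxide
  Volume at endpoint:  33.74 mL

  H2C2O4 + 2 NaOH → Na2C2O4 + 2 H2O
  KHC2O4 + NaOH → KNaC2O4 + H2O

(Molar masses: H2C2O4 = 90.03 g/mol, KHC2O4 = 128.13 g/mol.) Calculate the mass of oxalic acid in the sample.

n(NaOH) = 0.03374 × 0.5745 = 0.01938 mol
Let x = n(H2C2O4), y = n(KHC2O4).
Titrant: 2x + 1y = 0.01938;  mass: 90.03x + 128.13y = 1.204
Solving, x = 7.698 × 10^-3 mol, y = 3.988 × 10^-3 mol
mass of H2C2O4 = 7.698 × 10^-3 × 90.03 = 0.6930 g

0.6930 g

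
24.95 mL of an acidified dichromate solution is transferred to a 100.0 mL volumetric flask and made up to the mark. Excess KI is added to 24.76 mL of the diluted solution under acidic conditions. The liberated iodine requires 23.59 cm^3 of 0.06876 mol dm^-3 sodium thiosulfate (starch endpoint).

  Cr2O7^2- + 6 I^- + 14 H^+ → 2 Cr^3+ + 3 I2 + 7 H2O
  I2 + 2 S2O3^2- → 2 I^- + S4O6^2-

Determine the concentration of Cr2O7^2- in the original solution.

n(S2O3^2-) = 0.02359 × 0.06876 = 1.622 × 10^-3 mol
n(I2) = n(S2O3^2-)/2 = 8.110 × 10^-4 mol
From the 1:3 ratio, n(Cr2O7^2-) in the aliquot = 1/3 × 8.110 × 10^-4 = 2.703 × 10^-4 mol
[Cr2O7^2-]_dilute = 2.703 × 10^-4 / 0.02476 = 0.01092 mol/L
[Cr2O7^2-]_original = 0.01092 × 100.0/24.95 = 0.04376 mol/L

0.04376 mol/L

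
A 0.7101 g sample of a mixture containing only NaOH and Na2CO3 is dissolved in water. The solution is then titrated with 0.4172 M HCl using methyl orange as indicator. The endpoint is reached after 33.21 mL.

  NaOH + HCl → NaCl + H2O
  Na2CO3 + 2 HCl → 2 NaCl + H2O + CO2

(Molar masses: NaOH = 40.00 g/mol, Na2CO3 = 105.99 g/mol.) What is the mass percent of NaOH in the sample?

10.47 %

n(HCl) = 0.03321 × 0.4172 = 0.01386 mol
Let x = n(NaOH), y = n(Na2CO3).
Titrant: 1x + 2y = 0.01386;  mass: 40.00x + 105.99y = 0.7101
Solving, x = 1.859 × 10^-3 mol, y = 5.998 × 10^-3 mol
mass of NaOH = 1.859 × 10^-3 × 40.00 = 0.07436 g
% NaOH = 0.07436 / 0.7101 × 100 = 10.47 %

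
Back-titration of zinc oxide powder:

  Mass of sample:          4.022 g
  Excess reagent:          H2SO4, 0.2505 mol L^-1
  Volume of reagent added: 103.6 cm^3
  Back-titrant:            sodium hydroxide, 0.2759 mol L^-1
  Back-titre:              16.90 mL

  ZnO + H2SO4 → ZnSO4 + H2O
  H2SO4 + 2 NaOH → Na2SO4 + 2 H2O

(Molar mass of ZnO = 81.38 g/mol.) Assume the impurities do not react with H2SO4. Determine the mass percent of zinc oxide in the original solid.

n(H2SO4) added = 0.1036 × 0.2505 = 0.02595 mol
n(NaOH) used in back-titration = 0.01690 × 0.2759 = 4.663 × 10^-3 mol
From the 1:2 ratio, n(H2SO4) left over = 1/2 × 4.663 × 10^-3 = 2.331 × 10^-3 mol
n(H2SO4) consumed by analyte = 0.02595 − 2.331 × 10^-3 = 0.02362 mol
n(ZnO) = 0.02362 mol (1:1 ratio)
mass of ZnO = 0.02362 × 81.38 = 1.922 g
% ZnO = 1.922 / 4.022 × 100 = 47.79 %

47.79 %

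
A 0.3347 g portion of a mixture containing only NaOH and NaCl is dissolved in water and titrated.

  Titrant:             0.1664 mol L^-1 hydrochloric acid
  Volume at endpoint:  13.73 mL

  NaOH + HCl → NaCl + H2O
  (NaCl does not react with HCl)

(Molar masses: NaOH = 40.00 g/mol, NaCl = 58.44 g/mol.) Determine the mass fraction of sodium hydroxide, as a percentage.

27.30 %

n(HCl) = 0.01373 × 0.1664 = 2.285 × 10^-3 mol
Let x = n(NaOH), y = n(NaCl).
Titrant: 1x = 2.285 × 10^-3;  mass: 40.00x + 58.44y = 0.3347
Solving, x = 2.285 × 10^-3 mol, y = 4.163 × 10^-3 mol
mass of NaOH = 2.285 × 10^-3 × 40.00 = 0.09139 g
% NaOH = 0.09139 / 0.3347 × 100 = 27.30 %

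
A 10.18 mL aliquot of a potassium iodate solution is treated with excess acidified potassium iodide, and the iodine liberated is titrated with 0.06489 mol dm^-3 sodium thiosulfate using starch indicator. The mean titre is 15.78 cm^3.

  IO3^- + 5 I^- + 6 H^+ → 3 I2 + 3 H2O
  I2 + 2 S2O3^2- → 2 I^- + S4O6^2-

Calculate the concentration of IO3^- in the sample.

n(S2O3^2-) = 0.01578 × 0.06489 = 1.024 × 10^-3 mol
n(I2) = n(S2O3^2-)/2 = 5.120 × 10^-4 mol
From the 1:3 ratio, n(IO3^-) in the aliquot = 1/3 × 5.120 × 10^-4 = 1.707 × 10^-4 mol
[IO3^-] = 1.707 × 10^-4 / 0.01018 = 0.01676 mol/L

0.01676 mol/L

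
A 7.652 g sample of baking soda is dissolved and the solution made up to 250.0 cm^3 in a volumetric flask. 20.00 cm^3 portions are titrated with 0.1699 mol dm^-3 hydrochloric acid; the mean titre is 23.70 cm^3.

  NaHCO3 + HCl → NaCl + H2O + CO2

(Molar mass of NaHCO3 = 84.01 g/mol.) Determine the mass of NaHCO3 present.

n(HCl) per titration = 0.02370 × 0.1699 = 4.027 × 10^-3 mol
n(NaHCO3) in each aliquot = 4.027 × 10^-3 mol (1:1 ratio)
n(NaHCO3) in the whole flask = 4.027 × 10^-3 × 250.0/20.00 = 0.05033 mol
mass of NaHCO3 = 0.05033 × 84.01 = 4.228 g

4.228 g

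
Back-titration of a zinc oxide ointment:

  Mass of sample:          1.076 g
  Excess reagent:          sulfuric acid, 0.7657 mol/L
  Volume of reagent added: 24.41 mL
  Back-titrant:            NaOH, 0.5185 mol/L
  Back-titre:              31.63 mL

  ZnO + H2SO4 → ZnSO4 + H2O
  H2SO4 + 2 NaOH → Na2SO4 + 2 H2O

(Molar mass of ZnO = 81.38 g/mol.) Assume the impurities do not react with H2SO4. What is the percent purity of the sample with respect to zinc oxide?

n(H2SO4) added = 0.02441 × 0.7657 = 0.01869 mol
n(NaOH) used in back-titration = 0.03163 × 0.5185 = 0.01640 mol
From the 1:2 ratio, n(H2SO4) left over = 1/2 × 0.01640 = 8.200 × 10^-3 mol
n(H2SO4) consumed by analyte = 0.01869 − 8.200 × 10^-3 = 0.01049 mol
n(ZnO) = 0.01049 mol (1:1 ratio)
mass of ZnO = 0.01049 × 81.38 = 0.8537 g
% ZnO = 0.8537 / 1.076 × 100 = 79.34 %

79.34 %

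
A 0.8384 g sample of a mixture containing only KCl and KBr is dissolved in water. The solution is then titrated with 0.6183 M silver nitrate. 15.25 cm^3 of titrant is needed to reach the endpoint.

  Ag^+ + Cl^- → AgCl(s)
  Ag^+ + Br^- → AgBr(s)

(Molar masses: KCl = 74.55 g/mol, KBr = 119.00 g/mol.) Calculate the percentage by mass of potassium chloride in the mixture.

56.74 %

n(AgNO3) = 0.01525 × 0.6183 = 9.429 × 10^-3 mol
Let x = n(KCl), y = n(KBr).
Titrant: 1x + 1y = 9.429 × 10^-3;  mass: 74.55x + 119.00y = 0.8384
Solving, x = 6.382 × 10^-3 mol, y = 3.048 × 10^-3 mol
mass of KCl = 6.382 × 10^-3 × 74.55 = 0.4757 g
% KCl = 0.4757 / 0.8384 × 100 = 56.74 %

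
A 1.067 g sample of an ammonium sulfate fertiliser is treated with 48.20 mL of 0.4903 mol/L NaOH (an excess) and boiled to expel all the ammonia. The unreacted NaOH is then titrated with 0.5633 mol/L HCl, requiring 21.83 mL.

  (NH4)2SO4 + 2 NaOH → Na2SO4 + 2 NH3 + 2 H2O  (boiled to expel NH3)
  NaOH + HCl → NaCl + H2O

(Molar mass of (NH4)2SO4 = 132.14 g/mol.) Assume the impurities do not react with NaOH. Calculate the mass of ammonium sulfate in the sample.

0.7489 g

n(NaOH) added = 0.04820 × 0.4903 = 0.02363 mol
n(HCl) used in back-titration = 0.02183 × 0.5633 = 0.01230 mol
n(NaOH) left over = 0.01230 mol (1:1 ratio)
n(NaOH) consumed by analyte = 0.02363 − 0.01230 = 0.01134 mol
From the 1:2 ratio, n((NH4)2SO4) = 1/2 × 0.01134 = 5.668 × 10^-3 mol
mass of (NH4)2SO4 = 5.668 × 10^-3 × 132.14 = 0.7489 g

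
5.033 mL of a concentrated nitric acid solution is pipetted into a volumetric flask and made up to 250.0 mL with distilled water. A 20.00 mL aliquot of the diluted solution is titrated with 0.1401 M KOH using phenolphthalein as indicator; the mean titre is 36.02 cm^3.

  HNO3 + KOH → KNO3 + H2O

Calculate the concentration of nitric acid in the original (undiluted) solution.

12.53 M

n(KOH) = 0.03602 × 0.1401 = 5.046 × 10^-3 mol
n(HNO3) in the aliquot = 5.046 × 10^-3 mol (1:1 ratio)
[HNO3]_dilute = 5.046 × 10^-3 / 0.02000 = 0.2523 mol/L
Dilution factor = 250.0 / 5.033 = 49.67
[HNO3]_stock = 0.2523 × 49.67 = 12.53 mol/L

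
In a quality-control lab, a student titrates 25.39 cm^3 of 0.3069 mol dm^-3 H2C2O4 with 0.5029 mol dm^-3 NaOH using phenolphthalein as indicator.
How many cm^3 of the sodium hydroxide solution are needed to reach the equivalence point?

30.99 mL

H2C2O4 + 2 NaOH → Na2C2O4 + 2 H2O
n(H2C2O4) = 0.02539 L × 0.3069 mol/L = 7.792 × 10^-3 mol
From the 2:1 stoichiometry, n(NaOH) = 2/1 × 7.792 × 10^-3 = 0.01558 mol
V(NaOH) = 0.01558 mol / 0.5029 mol/L = 0.03099 L = 30.99 mL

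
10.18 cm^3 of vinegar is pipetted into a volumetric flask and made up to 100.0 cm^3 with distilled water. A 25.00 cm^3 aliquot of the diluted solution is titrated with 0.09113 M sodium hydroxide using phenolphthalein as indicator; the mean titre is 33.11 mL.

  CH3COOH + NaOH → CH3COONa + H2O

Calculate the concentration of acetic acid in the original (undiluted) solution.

n(NaOH) = 0.03311 × 0.09113 = 3.017 × 10^-3 mol
n(CH3COOH) in the aliquot = 3.017 × 10^-3 mol (1:1 ratio)
[CH3COOH]_dilute = 3.017 × 10^-3 / 0.02500 = 0.1207 mol/L
Dilution factor = 100.0 / 10.18 = 9.823
[CH3COOH]_stock = 0.1207 × 9.823 = 1.186 mol/L

1.186 M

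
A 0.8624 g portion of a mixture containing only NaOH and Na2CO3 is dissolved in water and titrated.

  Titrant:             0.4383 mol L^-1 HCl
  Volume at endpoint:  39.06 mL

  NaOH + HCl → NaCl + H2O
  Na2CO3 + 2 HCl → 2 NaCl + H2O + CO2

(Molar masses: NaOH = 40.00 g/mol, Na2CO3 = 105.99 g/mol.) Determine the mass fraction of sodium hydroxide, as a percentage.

n(HCl) = 0.03906 × 0.4383 = 0.01712 mol
Let x = n(NaOH), y = n(Na2CO3).
Titrant: 1x + 2y = 0.01712;  mass: 40.00x + 105.99y = 0.8624
Solving, x = 3.453 × 10^-3 mol, y = 6.833 × 10^-3 mol
mass of NaOH = 3.453 × 10^-3 × 40.00 = 0.1381 g
% NaOH = 0.1381 / 0.8624 × 100 = 16.02 %

16.02 %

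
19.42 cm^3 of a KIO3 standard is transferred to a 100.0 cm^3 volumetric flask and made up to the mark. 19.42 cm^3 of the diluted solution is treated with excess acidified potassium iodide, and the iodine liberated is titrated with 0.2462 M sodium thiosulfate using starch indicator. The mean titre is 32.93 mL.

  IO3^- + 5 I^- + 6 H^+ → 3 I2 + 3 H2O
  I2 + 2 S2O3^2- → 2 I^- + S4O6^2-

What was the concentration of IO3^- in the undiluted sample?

n(S2O3^2-) = 0.03293 × 0.2462 = 8.107 × 10^-3 mol
n(I2) = n(S2O3^2-)/2 = 4.054 × 10^-3 mol
From the 1:3 ratio, n(IO3^-) in the aliquot = 1/3 × 4.054 × 10^-3 = 1.351 × 10^-3 mol
[IO3^-]_dilute = 1.351 × 10^-3 / 0.01942 = 0.06958 mol/L
[IO3^-]_original = 0.06958 × 100.0/19.42 = 0.3583 mol/L

0.3583 M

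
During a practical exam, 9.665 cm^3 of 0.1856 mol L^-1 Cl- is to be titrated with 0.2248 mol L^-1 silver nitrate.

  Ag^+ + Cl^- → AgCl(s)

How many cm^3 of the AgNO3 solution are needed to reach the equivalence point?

7.980 mL

n(Cl-) = 0.009665 L × 0.1856 mol/L = 1.794 × 10^-3 mol
n(AgNO3) = 1.794 × 10^-3 mol (1:1 stoichiometry)
V(AgNO3) = 1.794 × 10^-3 mol / 0.2248 mol/L = 0.007980 L = 7.980 mL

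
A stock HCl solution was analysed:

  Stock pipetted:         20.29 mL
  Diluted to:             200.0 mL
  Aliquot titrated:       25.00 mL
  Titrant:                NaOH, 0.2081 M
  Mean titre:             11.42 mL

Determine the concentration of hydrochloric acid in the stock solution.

HCl + NaOH → NaCl + H2O
n(NaOH) = 0.01142 × 0.2081 = 2.377 × 10^-3 mol
n(HCl) in the aliquot = 2.377 × 10^-3 mol (1:1 ratio)
[HCl]_dilute = 2.377 × 10^-3 / 0.02500 = 0.09506 mol/L
Dilution factor = 200.0 / 20.29 = 9.857
[HCl]_stock = 0.09506 × 9.857 = 0.9370 mol/L

0.9370 M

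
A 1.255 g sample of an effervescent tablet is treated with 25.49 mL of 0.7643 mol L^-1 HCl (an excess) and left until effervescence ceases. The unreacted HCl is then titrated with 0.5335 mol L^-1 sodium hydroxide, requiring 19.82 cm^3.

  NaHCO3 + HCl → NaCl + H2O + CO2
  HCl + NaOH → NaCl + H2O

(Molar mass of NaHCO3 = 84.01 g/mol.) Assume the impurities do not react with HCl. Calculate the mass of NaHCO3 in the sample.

n(HCl) added = 0.02549 × 0.7643 = 0.01948 mol
n(NaOH) used in back-titration = 0.01982 × 0.5335 = 0.01057 mol
n(HCl) left over = 0.01057 mol (1:1 ratio)
n(HCl) consumed by analyte = 0.01948 − 0.01057 = 8.908 × 10^-3 mol
n(NaHCO3) = 8.908 × 10^-3 mol (1:1 ratio)
mass of NaHCO3 = 8.908 × 10^-3 × 84.01 = 0.7484 g

0.7484 g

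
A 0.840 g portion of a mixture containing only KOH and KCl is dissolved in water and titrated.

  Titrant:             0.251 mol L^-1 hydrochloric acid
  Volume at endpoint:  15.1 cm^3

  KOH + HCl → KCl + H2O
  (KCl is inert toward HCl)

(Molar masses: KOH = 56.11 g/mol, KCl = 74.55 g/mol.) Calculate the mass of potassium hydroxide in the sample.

n(HCl) = 0.0151 × 0.251 = 3.79 × 10^-3 mol
Let x = n(KOH), y = n(KCl).
Titrant: 1x = 3.79 × 10^-3;  mass: 56.11x + 74.55y = 0.840
Solving, x = 3.79 × 10^-3 mol, y = 8.41 × 10^-3 mol
mass of KOH = 3.79 × 10^-3 × 56.11 = 0.213 g

0.213 g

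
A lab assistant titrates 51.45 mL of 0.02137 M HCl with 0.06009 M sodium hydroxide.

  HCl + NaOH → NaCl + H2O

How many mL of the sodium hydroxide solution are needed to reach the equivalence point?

n(HCl) = 0.05145 L × 0.02137 mol/L = 1.099 × 10^-3 mol
n(NaOH) = 1.099 × 10^-3 mol (1:1 stoichiometry)
V(NaOH) = 1.099 × 10^-3 mol / 0.06009 mol/L = 0.01830 L = 18.30 mL

18.30 mL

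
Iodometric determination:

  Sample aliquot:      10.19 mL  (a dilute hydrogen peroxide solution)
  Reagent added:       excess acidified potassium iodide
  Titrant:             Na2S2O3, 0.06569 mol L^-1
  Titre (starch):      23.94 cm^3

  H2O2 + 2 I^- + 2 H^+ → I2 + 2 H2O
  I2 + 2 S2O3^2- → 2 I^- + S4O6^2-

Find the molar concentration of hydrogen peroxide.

n(S2O3^2-) = 0.02394 × 0.06569 = 1.573 × 10^-3 mol
n(I2) = n(S2O3^2-)/2 = 7.863 × 10^-4 mol
n(H2O2) in the aliquot = 7.863 × 10^-4 mol (1:1 ratio)
[H2O2] = 7.863 × 10^-4 / 0.01019 = 0.07716 mol/L

0.07716 mol/L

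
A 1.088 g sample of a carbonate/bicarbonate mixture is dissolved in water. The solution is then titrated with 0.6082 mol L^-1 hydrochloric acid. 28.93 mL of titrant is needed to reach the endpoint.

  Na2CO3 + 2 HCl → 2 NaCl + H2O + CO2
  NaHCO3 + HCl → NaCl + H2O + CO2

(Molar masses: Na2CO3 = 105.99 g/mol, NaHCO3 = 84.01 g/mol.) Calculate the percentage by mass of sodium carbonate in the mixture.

n(HCl) = 0.02893 × 0.6082 = 0.01760 mol
Let x = n(Na2CO3), y = n(NaHCO3).
Titrant: 2x + 1y = 0.01760;  mass: 105.99x + 84.01y = 1.088
Solving, x = 6.290 × 10^-3 mol, y = 5.015 × 10^-3 mol
mass of Na2CO3 = 6.290 × 10^-3 × 105.99 = 0.6667 g
% Na2CO3 = 0.6667 / 1.088 × 100 = 61.28 %

61.28 %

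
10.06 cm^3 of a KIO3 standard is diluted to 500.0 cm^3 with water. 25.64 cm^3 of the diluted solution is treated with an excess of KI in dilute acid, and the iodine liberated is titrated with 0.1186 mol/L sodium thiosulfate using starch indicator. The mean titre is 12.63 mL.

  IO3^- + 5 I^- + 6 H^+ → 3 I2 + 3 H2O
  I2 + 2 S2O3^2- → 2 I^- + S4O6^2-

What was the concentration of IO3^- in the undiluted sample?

0.4839 mol/L

n(S2O3^2-) = 0.01263 × 0.1186 = 1.498 × 10^-3 mol
n(I2) = n(S2O3^2-)/2 = 7.490 × 10^-4 mol
From the 1:3 ratio, n(IO3^-) in the aliquot = 1/3 × 7.490 × 10^-4 = 2.497 × 10^-4 mol
[IO3^-]_dilute = 2.497 × 10^-4 / 0.02564 = 0.009737 mol/L
[IO3^-]_original = 0.009737 × 500.0/10.06 = 0.4839 mol/L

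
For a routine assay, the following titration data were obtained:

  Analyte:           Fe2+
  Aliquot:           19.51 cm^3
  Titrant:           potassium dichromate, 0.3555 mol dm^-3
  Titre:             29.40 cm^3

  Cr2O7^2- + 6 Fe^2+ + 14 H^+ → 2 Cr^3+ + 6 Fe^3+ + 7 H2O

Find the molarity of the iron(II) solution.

3.214 mol/L

n(K2Cr2O7) = 0.02940 L × 0.3555 mol/L = 0.01045 mol
From the 6:1 mole ratio, n(Fe2+) = 6/1 × 0.01045 = 0.06271 mol
[Fe2+] = 0.06271 mol / 0.01951 L = 3.214 mol/L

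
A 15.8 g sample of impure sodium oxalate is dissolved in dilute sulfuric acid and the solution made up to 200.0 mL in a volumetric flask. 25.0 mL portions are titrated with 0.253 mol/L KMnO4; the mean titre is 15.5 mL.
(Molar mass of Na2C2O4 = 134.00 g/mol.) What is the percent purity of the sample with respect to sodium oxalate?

66.5 %

2 MnO4^- + 5 C2O4^2- + 16 H^+ → 2 Mn^2+ + 10 CO2 + 8 H2O
n(KMnO4) per titration = 0.0155 × 0.253 = 3.92 × 10^-3 mol
From the 5:2 ratio, n(Na2C2O4) in each aliquot = 5/2 × 3.92 × 10^-3 = 9.80 × 10^-3 mol
n(Na2C2O4) in the whole flask = 9.80 × 10^-3 × 200.0/25.0 = 0.0784 mol
mass of Na2C2O4 = 0.0784 × 134.00 = 10.5 g
% Na2C2O4 = 10.5 / 15.8 × 100 = 66.5 %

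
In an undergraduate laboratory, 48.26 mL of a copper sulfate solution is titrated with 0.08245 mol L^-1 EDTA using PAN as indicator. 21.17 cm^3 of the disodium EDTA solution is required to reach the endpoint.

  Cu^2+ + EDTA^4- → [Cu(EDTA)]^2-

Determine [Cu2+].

0.03617 mol/L

n(EDTA) = 0.02117 L × 0.08245 mol/L = 1.745 × 10^-3 mol
n(Cu2+) = 1.745 × 10^-3 mol (1:1 mole ratio)
[Cu2+] = 1.745 × 10^-3 mol / 0.04826 L = 0.03617 mol/L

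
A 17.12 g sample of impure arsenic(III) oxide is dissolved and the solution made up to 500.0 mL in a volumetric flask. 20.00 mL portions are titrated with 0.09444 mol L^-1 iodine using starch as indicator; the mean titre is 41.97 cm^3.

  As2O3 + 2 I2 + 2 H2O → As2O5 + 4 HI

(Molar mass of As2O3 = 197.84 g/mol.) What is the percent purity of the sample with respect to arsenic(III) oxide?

n(I2) per titration = 0.04197 × 0.09444 = 3.964 × 10^-3 mol
From the 1:2 ratio, n(As2O3) in each aliquot = 1/2 × 3.964 × 10^-3 = 1.982 × 10^-3 mol
n(As2O3) in the whole flask = 1.982 × 10^-3 × 500.0/20.00 = 0.04955 mol
mass of As2O3 = 0.04955 × 197.84 = 9.802 g
% As2O3 = 9.802 / 17.12 × 100 = 57.26 %

57.26 %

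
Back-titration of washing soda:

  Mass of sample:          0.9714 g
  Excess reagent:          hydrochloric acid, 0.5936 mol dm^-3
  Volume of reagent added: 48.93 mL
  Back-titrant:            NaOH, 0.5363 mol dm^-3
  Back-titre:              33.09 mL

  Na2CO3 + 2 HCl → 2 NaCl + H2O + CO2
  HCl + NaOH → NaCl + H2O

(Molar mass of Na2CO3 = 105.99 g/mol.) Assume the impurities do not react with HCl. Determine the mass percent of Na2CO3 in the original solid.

n(HCl) added = 0.04893 × 0.5936 = 0.02904 mol
n(NaOH) used in back-titration = 0.03309 × 0.5363 = 0.01775 mol
n(HCl) left over = 0.01775 mol (1:1 ratio)
n(HCl) consumed by analyte = 0.02904 − 0.01775 = 0.01130 mol
From the 1:2 ratio, n(Na2CO3) = 1/2 × 0.01130 = 5.649 × 10^-3 mol
mass of Na2CO3 = 5.649 × 10^-3 × 105.99 = 0.5988 g
% Na2CO3 = 0.5988 / 0.9714 × 100 = 61.64 %

61.64 %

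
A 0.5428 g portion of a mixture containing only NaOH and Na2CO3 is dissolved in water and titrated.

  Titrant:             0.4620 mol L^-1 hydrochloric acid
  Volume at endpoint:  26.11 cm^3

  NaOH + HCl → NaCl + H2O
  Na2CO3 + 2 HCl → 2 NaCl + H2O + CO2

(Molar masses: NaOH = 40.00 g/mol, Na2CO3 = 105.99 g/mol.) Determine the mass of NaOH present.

n(HCl) = 0.02611 × 0.4620 = 0.01206 mol
Let x = n(NaOH), y = n(Na2CO3).
Titrant: 1x + 2y = 0.01206;  mass: 40.00x + 105.99y = 0.5428
Solving, x = 7.424 × 10^-3 mol, y = 2.320 × 10^-3 mol
mass of NaOH = 7.424 × 10^-3 × 40.00 = 0.2969 g

0.2969 g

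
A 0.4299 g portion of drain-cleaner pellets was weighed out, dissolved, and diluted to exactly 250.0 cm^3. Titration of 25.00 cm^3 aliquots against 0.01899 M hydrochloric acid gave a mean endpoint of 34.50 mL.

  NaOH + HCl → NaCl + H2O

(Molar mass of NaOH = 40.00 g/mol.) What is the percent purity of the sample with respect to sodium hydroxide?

60.96 %

n(HCl) per titration = 0.03450 × 0.01899 = 6.552 × 10^-4 mol
n(NaOH) in each aliquot = 6.552 × 10^-4 mol (1:1 ratio)
n(NaOH) in the whole flask = 6.552 × 10^-4 × 250.0/25.00 = 6.552 × 10^-3 mol
mass of NaOH = 6.552 × 10^-3 × 40.00 = 0.2621 g
% NaOH = 0.2621 / 0.4299 × 100 = 60.96 %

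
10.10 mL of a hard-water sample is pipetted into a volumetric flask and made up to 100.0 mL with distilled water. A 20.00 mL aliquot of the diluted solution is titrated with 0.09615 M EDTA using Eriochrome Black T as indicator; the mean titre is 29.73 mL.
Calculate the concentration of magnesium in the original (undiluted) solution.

1.415 M

Mg^2+ + EDTA^4- → [Mg(EDTA)]^2-
n(EDTA) = 0.02973 × 0.09615 = 2.859 × 10^-3 mol
n(Mg2+) in the aliquot = 2.859 × 10^-3 mol (1:1 ratio)
[Mg2+]_dilute = 2.859 × 10^-3 / 0.02000 = 0.1429 mol/L
Dilution factor = 100.0 / 10.10 = 9.901
[Mg2+]_stock = 0.1429 × 9.901 = 1.415 mol/L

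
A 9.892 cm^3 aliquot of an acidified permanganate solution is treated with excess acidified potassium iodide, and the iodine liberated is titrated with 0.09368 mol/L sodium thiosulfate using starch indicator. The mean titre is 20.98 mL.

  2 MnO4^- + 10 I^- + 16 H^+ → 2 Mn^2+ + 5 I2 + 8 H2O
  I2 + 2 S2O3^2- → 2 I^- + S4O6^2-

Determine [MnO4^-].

0.03974 mol/L

n(S2O3^2-) = 0.02098 × 0.09368 = 1.965 × 10^-3 mol
n(I2) = n(S2O3^2-)/2 = 9.827 × 10^-4 mol
From the 2:5 ratio, n(MnO4^-) in the aliquot = 2/5 × 9.827 × 10^-4 = 3.931 × 10^-4 mol
[MnO4^-] = 3.931 × 10^-4 / 0.009892 = 0.03974 mol/L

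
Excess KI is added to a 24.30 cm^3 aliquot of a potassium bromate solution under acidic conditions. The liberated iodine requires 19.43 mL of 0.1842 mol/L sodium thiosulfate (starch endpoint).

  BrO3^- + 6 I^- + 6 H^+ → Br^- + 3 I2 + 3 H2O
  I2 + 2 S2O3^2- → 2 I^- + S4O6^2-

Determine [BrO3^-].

0.02455 mol/L

n(S2O3^2-) = 0.01943 × 0.1842 = 3.579 × 10^-3 mol
n(I2) = n(S2O3^2-)/2 = 1.790 × 10^-3 mol
From the 1:3 ratio, n(BrO3^-) in the aliquot = 1/3 × 1.790 × 10^-3 = 5.965 × 10^-4 mol
[BrO3^-] = 5.965 × 10^-4 / 0.02430 = 0.02455 mol/L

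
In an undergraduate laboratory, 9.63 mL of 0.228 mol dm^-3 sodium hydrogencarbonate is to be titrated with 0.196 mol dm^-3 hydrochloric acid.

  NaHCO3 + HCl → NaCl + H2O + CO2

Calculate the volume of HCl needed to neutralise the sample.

n(NaHCO3) = 0.00963 L × 0.228 mol/L = 2.20 × 10^-3 mol
n(HCl) = 2.20 × 10^-3 mol (1:1 stoichiometry)
V(HCl) = 2.20 × 10^-3 mol / 0.196 mol/L = 0.0112 L = 11.2 mL

11.2 mL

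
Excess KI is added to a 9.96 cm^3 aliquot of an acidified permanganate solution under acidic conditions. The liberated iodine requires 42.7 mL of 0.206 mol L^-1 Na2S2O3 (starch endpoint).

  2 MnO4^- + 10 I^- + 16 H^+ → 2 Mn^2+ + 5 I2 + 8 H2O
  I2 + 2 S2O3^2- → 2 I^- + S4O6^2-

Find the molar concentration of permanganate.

n(S2O3^2-) = 0.0427 × 0.206 = 8.80 × 10^-3 mol
n(I2) = n(S2O3^2-)/2 = 4.40 × 10^-3 mol
From the 2:5 ratio, n(MnO4^-) in the aliquot = 2/5 × 4.40 × 10^-3 = 1.76 × 10^-3 mol
[MnO4^-] = 1.76 × 10^-3 / 0.00996 = 0.177 mol/L

0.177 mol/L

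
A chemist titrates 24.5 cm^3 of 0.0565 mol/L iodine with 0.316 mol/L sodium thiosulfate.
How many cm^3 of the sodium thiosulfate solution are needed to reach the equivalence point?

8.76 mL

I2 + 2 S2O3^2- → 2 I^- + S4O6^2-
n(I2) = 0.0245 L × 0.0565 mol/L = 1.38 × 10^-3 mol
From the 2:1 stoichiometry, n(Na2S2O3) = 2/1 × 1.38 × 10^-3 = 2.77 × 10^-3 mol
V(Na2S2O3) = 2.77 × 10^-3 mol / 0.316 mol/L = 0.00876 L = 8.76 mL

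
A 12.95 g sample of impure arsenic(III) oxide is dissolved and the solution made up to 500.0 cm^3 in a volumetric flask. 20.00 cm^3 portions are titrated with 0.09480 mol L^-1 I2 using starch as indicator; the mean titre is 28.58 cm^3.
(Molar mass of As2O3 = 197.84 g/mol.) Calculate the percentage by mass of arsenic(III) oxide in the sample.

51.74 %

As2O3 + 2 I2 + 2 H2O → As2O5 + 4 HI
n(I2) per titration = 0.02858 × 0.09480 = 2.709 × 10^-3 mol
From the 1:2 ratio, n(As2O3) in each aliquot = 1/2 × 2.709 × 10^-3 = 1.355 × 10^-3 mol
n(As2O3) in the whole flask = 1.355 × 10^-3 × 500.0/20.00 = 0.03387 mol
mass of As2O3 = 0.03387 × 197.84 = 6.700 g
% As2O3 = 6.700 / 12.95 × 100 = 51.74 %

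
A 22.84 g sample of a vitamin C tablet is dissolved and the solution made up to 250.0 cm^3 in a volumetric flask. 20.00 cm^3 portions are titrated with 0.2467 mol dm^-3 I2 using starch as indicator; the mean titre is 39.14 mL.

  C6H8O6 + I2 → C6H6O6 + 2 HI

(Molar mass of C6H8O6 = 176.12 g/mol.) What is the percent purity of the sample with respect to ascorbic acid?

93.07 %

n(I2) per titration = 0.03914 × 0.2467 = 9.656 × 10^-3 mol
n(C6H8O6) in each aliquot = 9.656 × 10^-3 mol (1:1 ratio)
n(C6H8O6) in the whole flask = 9.656 × 10^-3 × 250.0/20.00 = 0.1207 mol
mass of C6H8O6 = 0.1207 × 176.12 = 21.26 g
% C6H8O6 = 21.26 / 22.84 × 100 = 93.07 %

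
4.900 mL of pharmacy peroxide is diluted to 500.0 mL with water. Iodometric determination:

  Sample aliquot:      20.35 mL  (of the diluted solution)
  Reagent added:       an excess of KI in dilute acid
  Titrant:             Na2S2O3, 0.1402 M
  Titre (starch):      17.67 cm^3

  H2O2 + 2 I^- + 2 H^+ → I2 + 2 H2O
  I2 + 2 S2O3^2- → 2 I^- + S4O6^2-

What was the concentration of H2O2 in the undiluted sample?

n(S2O3^2-) = 0.01767 × 0.1402 = 2.477 × 10^-3 mol
n(I2) = n(S2O3^2-)/2 = 1.239 × 10^-3 mol
n(H2O2) in the aliquot = 1.239 × 10^-3 mol (1:1 ratio)
[H2O2]_dilute = 1.239 × 10^-3 / 0.02035 = 0.06087 mol/L
[H2O2]_original = 0.06087 × 500.0/4.900 = 6.211 mol/L

6.211 M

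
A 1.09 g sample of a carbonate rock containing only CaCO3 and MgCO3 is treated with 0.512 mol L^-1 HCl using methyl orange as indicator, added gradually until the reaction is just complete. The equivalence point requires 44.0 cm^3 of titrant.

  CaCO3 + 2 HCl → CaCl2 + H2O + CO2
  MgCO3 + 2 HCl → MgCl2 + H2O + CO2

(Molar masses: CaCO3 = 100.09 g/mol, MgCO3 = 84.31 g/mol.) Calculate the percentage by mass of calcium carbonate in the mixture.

81.7 %

n(HCl) = 0.0440 × 0.512 = 0.0225 mol
Let x = n(CaCO3), y = n(MgCO3).
Titrant: 2x + 2y = 0.0225;  mass: 100.09x + 84.31y = 1.09
Solving, x = 8.89 × 10^-3 mol, y = 2.37 × 10^-3 mol
mass of CaCO3 = 8.89 × 10^-3 × 100.09 = 0.890 g
% CaCO3 = 0.890 / 1.09 × 100 = 81.7 %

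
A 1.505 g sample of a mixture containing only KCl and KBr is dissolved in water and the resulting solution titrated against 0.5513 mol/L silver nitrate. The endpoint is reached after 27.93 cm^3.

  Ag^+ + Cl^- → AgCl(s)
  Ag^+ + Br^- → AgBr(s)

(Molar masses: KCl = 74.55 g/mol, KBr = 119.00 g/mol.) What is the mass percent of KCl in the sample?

n(AgNO3) = 0.02793 × 0.5513 = 0.01540 mol
Let x = n(KCl), y = n(KBr).
Titrant: 1x + 1y = 0.01540;  mass: 74.55x + 119.00y = 1.505
Solving, x = 7.364 × 10^-3 mol, y = 8.034 × 10^-3 mol
mass of KCl = 7.364 × 10^-3 × 74.55 = 0.5490 g
% KCl = 0.5490 / 1.505 × 100 = 36.48 %

36.48 %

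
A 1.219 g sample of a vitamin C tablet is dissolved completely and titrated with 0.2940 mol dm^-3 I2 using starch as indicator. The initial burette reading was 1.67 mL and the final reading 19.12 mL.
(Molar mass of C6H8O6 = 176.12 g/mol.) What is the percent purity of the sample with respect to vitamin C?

74.12 %

C6H8O6 + I2 → C6H6O6 + 2 HI
n(I2) = 0.01745 L × 0.2940 mol/L = 5.130 × 10^-3 mol
n(C6H8O6) = 5.130 × 10^-3 mol (1:1 ratio)
mass of C6H8O6 = 5.130 × 10^-3 × 176.12 g/mol = 0.9035 g
% C6H8O6 = 0.9035 / 1.219 × 100 = 74.12 %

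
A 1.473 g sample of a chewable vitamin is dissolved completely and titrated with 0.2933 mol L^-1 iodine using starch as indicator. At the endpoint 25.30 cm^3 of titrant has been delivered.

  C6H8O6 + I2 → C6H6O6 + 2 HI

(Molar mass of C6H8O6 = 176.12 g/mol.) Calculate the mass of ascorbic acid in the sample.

n(I2) = 0.02530 L × 0.2933 mol/L = 7.420 × 10^-3 mol
n(C6H8O6) = 7.420 × 10^-3 mol (1:1 ratio)
mass of C6H8O6 = 7.420 × 10^-3 × 176.12 g/mol = 1.307 g

1.307 g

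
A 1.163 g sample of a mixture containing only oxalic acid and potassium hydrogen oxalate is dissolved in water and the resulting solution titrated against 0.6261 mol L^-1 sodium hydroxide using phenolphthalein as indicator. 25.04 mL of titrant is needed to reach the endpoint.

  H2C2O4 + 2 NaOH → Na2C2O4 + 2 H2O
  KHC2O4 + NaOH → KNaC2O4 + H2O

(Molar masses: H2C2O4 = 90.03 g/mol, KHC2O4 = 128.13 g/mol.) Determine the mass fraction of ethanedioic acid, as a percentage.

n(NaOH) = 0.02504 × 0.6261 = 0.01568 mol
Let x = n(H2C2O4), y = n(KHC2O4).
Titrant: 2x + 1y = 0.01568;  mass: 90.03x + 128.13y = 1.163
Solving, x = 5.088 × 10^-3 mol, y = 5.502 × 10^-3 mol
mass of H2C2O4 = 5.088 × 10^-3 × 90.03 = 0.4581 g
% H2C2O4 = 0.4581 / 1.163 × 100 = 39.39 %

39.39 %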